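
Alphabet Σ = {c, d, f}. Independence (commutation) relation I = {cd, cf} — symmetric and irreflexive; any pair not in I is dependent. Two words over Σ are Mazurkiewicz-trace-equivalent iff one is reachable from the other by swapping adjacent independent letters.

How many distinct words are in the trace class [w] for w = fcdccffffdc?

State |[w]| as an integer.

drop 0:f onto floor
drop 1:c onto floor
drop 2:d onto {0:f}
drop 3:c onto {1:c}
drop 4:c onto {3:c}
drop 5:f onto {2:d}
drop 6:f onto {5:f}
drop 7:f onto {6:f}
drop 8:f onto {7:f}
drop 9:d onto {8:f}
drop 10:c onto {4:c}
ground layer = {0:f, 1:c}
drop-orders for the pieces not yet dropped (sum over which currently-grounded one goes next):
  1 to go: {9} 1  {10} 1
  2 to go: {4,10} 1  {8,9} 1  {9,10} 2
  3 to go: {3,4,10} 1  {4,9,10} 3  {7,8,9} 1  {8,9,10} 3
  4 to go: {1,3,4,10} 1  {3,4,9,10} 4  {4,8,9,10} 6  {6,7,8,9} 1  {7,8,9,10} 4
  5 to go: {1,3,4,9,10} 5  {3,4,8,9,10} 10  {4,7,8,9,10} 10  {5,6,7,8,9} 1  {6,7,8,9,10} 5
  6 to go: {1,3,4,8,9,10} 15  {2,5,6,7,8,9} 1  {3,4,7,8,9,10} 20  {4,6,7,8,9,10} 15  {5,6,7,8,9,10} 6
  7 to go: {0,2,5,6,7,8,9} 1  {1,3,4,7,8,9,10} 35  {2,5,6,7,8,9,10} 7  {3,4,6,7,8,9,10} 35  {4,5,6,7,8,9,10} 21
  8 to go: {0,2,5,6,7,8,9,10} 8  {1,3,4,6,7,8,9,10} 70  {2,4,5,6,7,8,9,10} 28  {3,4,5,6,7,8,9,10} 56
  9 to go: {0,2,4,5,6,7,8,9,10} 36  {1,3,4,5,6,7,8,9,10} 126  {2,3,4,5,6,7,8,9,10} 84
  if 0:f drops first: 210 orders
  if 1:c drops first: 120 orders
heap linearizations: 330

330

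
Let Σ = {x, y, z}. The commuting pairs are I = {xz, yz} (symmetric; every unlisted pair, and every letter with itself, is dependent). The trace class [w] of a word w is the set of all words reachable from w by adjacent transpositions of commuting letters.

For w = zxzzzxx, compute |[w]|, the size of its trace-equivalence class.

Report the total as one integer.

35

drop 0:z onto floor
drop 1:x onto floor
drop 2:z onto {0:z}
drop 3:z onto {2:z}
drop 4:z onto {3:z}
drop 5:x onto {1:x}
drop 6:x onto {5:x}
ground layer = {0:z, 1:x}
drop-orders for the pieces not yet dropped (sum over which currently-grounded one goes next):
  1 to go: {4} 1  {6} 1
  2 to go: {3,4} 1  {4,6} 2  {5,6} 1
  3 to go: {1,5,6} 1  {2,3,4} 1  {3,4,6} 3  {4,5,6} 3
  4 to go: {0,2,3,4} 1  {1,4,5,6} 4  {2,3,4,6} 4  {3,4,5,6} 6
  5 to go: {0,2,3,4,6} 5  {1,3,4,5,6} 10  {2,3,4,5,6} 10
  if 0:z drops first: 20 orders
  if 1:x drops first: 15 orders
heap linearizations: 35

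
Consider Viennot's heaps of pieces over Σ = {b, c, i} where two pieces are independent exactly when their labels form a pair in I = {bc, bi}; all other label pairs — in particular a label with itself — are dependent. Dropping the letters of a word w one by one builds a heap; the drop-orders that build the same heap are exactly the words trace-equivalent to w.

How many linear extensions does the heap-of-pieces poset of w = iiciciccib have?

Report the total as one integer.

drop 0:i onto floor
drop 1:i onto {0:i}
drop 2:c onto {1:i}
drop 3:i onto {2:c}
drop 4:c onto {3:i}
drop 5:i onto {4:c}
drop 6:c onto {5:i}
drop 7:c onto {6:c}
drop 8:i onto {7:c}
drop 9:b onto floor
ground layer = {0:i, 9:b}
drop-orders for the pieces not yet dropped (sum over which currently-grounded one goes next):
  1 to go: {8} 1  {9} 1
  2 to go: {7,8} 1  {8,9} 2
  3 to go: {6,7,8} 1  {7,8,9} 3
  4 to go: {5,6,7,8} 1  {6,7,8,9} 4
  5 to go: {4,5,6,7,8} 1  {5,6,7,8,9} 5
  6 to go: {3,4,5,6,7,8} 1  {4,5,6,7,8,9} 6
  7 to go: {2,3,4,5,6,7,8} 1  {3,4,5,6,7,8,9} 7
  8 to go: {1,2,3,4,5,6,7,8} 1  {2,3,4,5,6,7,8,9} 8
  if 0:i drops first: 9 orders
  if 9:b drops first: 1 orders
heap linearizations: 10

10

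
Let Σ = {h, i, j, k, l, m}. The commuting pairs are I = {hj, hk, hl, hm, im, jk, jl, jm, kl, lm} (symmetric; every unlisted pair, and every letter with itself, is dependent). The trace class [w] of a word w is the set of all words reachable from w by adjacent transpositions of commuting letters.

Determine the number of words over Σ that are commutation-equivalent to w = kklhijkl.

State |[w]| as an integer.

piece 0:k — minimal
piece 1:k rests on {0:k}
piece 2:l — minimal
piece 3:h — minimal
piece 4:i rests on {1:k, 2:l, 3:h}
piece 5:j rests on {4:i}
piece 6:k rests on {4:i}
piece 7:l rests on {4:i}
minimal pieces: {0:k, 2:l, 3:h}
ways to finish when only these pieces remain (= sum over removing one remaining piece with nothing left below it):
  1 left: {5}→1  {6}→1  {7}→1
  2 left: {5,6}→2  {5,7}→2  {6,7}→2
  3 left: {5,6,7}→6
  4 left: {4,5,6,7}→6
  5 left: {1,4,5,6,7}→6  {2,4,5,6,7}→6  {3,4,5,6,7}→6
  6 left: {0,1,4,5,6,7}→6  {1,2,4,5,6,7}→12  {1,3,4,5,6,7}→12  {2,3,4,5,6,7}→12
  placing 0:k first → 36 extensions
  placing 2:l first → 18 extensions
  placing 3:h first → 18 extensions
total linear extensions = 72

72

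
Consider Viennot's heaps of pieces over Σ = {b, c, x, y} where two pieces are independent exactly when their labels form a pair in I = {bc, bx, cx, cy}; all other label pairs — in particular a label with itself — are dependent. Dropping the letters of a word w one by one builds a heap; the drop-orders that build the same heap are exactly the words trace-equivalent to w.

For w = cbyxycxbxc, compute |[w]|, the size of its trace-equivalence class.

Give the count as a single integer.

360

drop 0:c onto floor
drop 1:b onto floor
drop 2:y onto {1:b}
drop 3:x onto {2:y}
drop 4:y onto {3:x}
drop 5:c onto {0:c}
drop 6:x onto {4:y}
drop 7:b onto {4:y}
drop 8:x onto {6:x}
drop 9:c onto {5:c}
ground layer = {0:c, 1:b}
drop-orders for the pieces not yet dropped (sum over which currently-grounded one goes next):
  1 to go: {7} 1  {8} 1  {9} 1
  2 to go: {5,9} 1  {6,8} 1  {7,8} 2  {7,9} 2  {8,9} 2
  3 to go: {0,5,9} 1  {5,7,9} 3  {5,8,9} 3  {6,7,8} 3  {6,8,9} 3  {7,8,9} 6
  4 to go: {0,5,7,9} 4  {0,5,8,9} 4  {4,6,7,8} 3  {5,6,8,9} 6  {5,7,8,9} 12  {6,7,8,9} 12
  5 to go: {0,5,6,8,9} 10  {0,5,7,8,9} 20  {3,4,6,7,8} 3  {4,6,7,8,9} 15  {5,6,7,8,9} 30
  6 to go: {0,5,6,7,8,9} 60  {2,3,4,6,7,8} 3  {3,4,6,7,8,9} 18  {4,5,6,7,8,9} 45
  7 to go: {0,4,5,6,7,8,9} 105  {1,2,3,4,6,7,8} 3  {2,3,4,6,7,8,9} 21  {3,4,5,6,7,8,9} 63
  8 to go: {0,3,4,5,6,7,8,9} 168  {1,2,3,4,6,7,8,9} 24  {2,3,4,5,6,7,8,9} 84
  if 0:c drops first: 108 orders
  if 1:b drops first: 252 orders
heap linearizations: 360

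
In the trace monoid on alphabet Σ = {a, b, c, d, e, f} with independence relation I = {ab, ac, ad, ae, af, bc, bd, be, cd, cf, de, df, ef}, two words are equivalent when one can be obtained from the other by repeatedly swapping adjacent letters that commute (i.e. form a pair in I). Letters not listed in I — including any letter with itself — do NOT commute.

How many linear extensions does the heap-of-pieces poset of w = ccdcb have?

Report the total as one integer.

20

piece 0:c — minimal
piece 1:c rests on {0:c}
piece 2:d — minimal
piece 3:c rests on {1:c}
piece 4:b — minimal
minimal pieces: {0:c, 2:d, 4:b}
ways to finish when only these pieces remain (= sum over removing one remaining piece with nothing left below it):
  1 left: {2}→1  {3}→1  {4}→1
  2 left: {1,3}→1  {2,3}→2  {2,4}→2  {3,4}→2
  3 left: {0,1,3}→1  {1,2,3}→3  {1,3,4}→3  {2,3,4}→6
  placing 0:c first → 12 extensions
  placing 2:d first → 4 extensions
  placing 4:b first → 4 extensions
total linear extensions = 20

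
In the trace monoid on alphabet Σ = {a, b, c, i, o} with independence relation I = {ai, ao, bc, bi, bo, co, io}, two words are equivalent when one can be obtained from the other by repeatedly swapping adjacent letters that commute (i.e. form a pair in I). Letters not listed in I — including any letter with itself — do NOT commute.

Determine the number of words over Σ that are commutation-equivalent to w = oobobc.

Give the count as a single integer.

piece 0:o — minimal
piece 1:o rests on {0:o}
piece 2:b — minimal
piece 3:o rests on {1:o}
piece 4:b rests on {2:b}
piece 5:c — minimal
minimal pieces: {0:o, 2:b, 5:c}
ways to finish when only these pieces remain (= sum over removing one remaining piece with nothing left below it):
  1 left: {3}→1  {4}→1  {5}→1
  2 left: {1,3}→1  {2,4}→1  {3,4}→2  {3,5}→2  {4,5}→2
  3 left: {0,1,3}→1  {1,3,4}→3  {1,3,5}→3  {2,3,4}→3  {2,4,5}→3  {3,4,5}→6
  4 left: {0,1,3,4}→4  {0,1,3,5}→4  {1,2,3,4}→6  {1,3,4,5}→12  {2,3,4,5}→12
  placing 0:o first → 30 extensions
  placing 2:b first → 20 extensions
  placing 5:c first → 10 extensions
total linear extensions = 60

60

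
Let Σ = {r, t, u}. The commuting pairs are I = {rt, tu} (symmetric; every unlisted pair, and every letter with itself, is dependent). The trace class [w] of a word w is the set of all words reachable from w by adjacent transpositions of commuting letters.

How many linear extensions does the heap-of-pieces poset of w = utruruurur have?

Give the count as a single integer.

#0=u has no predecessor
#1=t has no predecessor
#2=r depends on [0:u]
#3=u depends on [2:r]
#4=r depends on [3:u]
#5=u depends on [4:r]
#6=u depends on [5:u]
#7=r depends on [6:u]
#8=u depends on [7:r]
#9=r depends on [8:u]
sources: [0:u, 1:t]
N(rest) = Σ N(rest − s) over sources s of rest; N(one piece) = 1:
  size 1 → [1]=1  [9]=1
  size 2 → [1,9]=2  [8,9]=1
  size 3 → [1,8,9]=3  [7,8,9]=1
  size 4 → [1,7,8,9]=4  [6,7,8,9]=1
  size 5 → [1,6,7,8,9]=5  [5,6,7,8,9]=1
  size 6 → [1,5,6,7,8,9]=6  [4,5,6,7,8,9]=1
  size 7 → [1,4,5,6,7,8,9]=7  [3,4,5,6,7,8,9]=1
  size 8 → [1,3,4,5,6,7,8,9]=8  [2,3,4,5,6,7,8,9]=1
  first=0(u) contributes 9
  first=1(t) contributes 1
|[w]| = 10

10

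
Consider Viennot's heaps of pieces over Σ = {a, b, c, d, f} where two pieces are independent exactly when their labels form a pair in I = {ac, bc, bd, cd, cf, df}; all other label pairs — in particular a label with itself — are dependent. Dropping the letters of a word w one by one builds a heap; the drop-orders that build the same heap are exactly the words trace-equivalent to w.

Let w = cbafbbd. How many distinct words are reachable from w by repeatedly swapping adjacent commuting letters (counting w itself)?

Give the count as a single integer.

piece 0:c — minimal
piece 1:b — minimal
piece 2:a rests on {1:b}
piece 3:f rests on {2:a}
piece 4:b rests on {3:f}
piece 5:b rests on {4:b}
piece 6:d rests on {2:a}
minimal pieces: {0:c, 1:b}
ways to finish when only these pieces remain (= sum over removing one remaining piece with nothing left below it):
  1 left: {0}→1  {5}→1  {6}→1
  2 left: {0,5}→2  {0,6}→2  {4,5}→1  {5,6}→2
  3 left: {0,4,5}→3  {0,5,6}→6  {3,4,5}→1  {4,5,6}→3
  4 left: {0,3,4,5}→4  {0,4,5,6}→12  {3,4,5,6}→4
  5 left: {0,3,4,5,6}→20  {2,3,4,5,6}→4
  placing 0:c first → 4 extensions
  placing 1:b first → 24 extensions
total linear extensions = 28

28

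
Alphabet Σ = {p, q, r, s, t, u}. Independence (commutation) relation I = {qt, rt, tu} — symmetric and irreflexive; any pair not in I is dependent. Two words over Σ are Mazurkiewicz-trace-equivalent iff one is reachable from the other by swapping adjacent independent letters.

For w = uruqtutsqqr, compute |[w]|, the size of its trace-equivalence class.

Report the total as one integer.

21

0(u) covers ∅
1(r) covers 0:u
2(u) covers 1:r
3(q) covers 2:u
4(t) covers ∅
5(u) covers 3:q
6(t) covers 4:t
7(s) covers 5:u, 6:t
8(q) covers 7:s
9(q) covers 8:q
10(r) covers 9:q
floor of heap: 0:u, 4:t
completions by unplaced set U, small U first (add the entries for U minus each lowest piece of U):
  |U|=1: {10}:1
  |U|=2: {9,10}:1
  |U|=3: {8,9,10}:1
  |U|=4: {7,8,9,10}:1
  |U|=5: {5,7,8,9,10}:1  {6,7,8,9,10}:1
  |U|=6: {3,5,7,8,9,10}:1  {4,6,7,8,9,10}:1  {5,6,7,8,9,10}:2
  |U|=7: {2,3,5,7,8,9,10}:1  {3,5,6,7,8,9,10}:3  {4,5,6,7,8,9,10}:3
  |U|=8: {1,2,3,5,7,8,9,10}:1  {2,3,5,6,7,8,9,10}:4  {3,4,5,6,7,8,9,10}:6
  |U|=9: {0,1,2,3,5,7,8,9,10}:1  {1,2,3,5,6,7,8,9,10}:5  {2,3,4,5,6,7,8,9,10}:10
  start at 0(u): 15
  start at 4(t): 6
sum over floor = 21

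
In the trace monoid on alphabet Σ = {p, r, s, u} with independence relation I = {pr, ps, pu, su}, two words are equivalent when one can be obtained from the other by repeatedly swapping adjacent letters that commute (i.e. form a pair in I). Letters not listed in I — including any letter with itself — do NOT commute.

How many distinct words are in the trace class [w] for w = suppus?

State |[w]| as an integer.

90

0(s) covers ∅
1(u) covers ∅
2(p) covers ∅
3(p) covers 2:p
4(u) covers 1:u
5(s) covers 0:s
floor of heap: 0:s, 1:u, 2:p
completions by unplaced set U, small U first (add the entries for U minus each lowest piece of U):
  |U|=1: {3}:1  {4}:1  {5}:1
  |U|=2: {0,5}:1  {1,4}:1  {2,3}:1  {3,4}:2  {3,5}:2  {4,5}:2
  |U|=3: {0,3,5}:3  {0,4,5}:3  {1,3,4}:3  {1,4,5}:3  {2,3,4}:3  {2,3,5}:3  {3,4,5}:6
  |U|=4: {0,1,4,5}:6  {0,2,3,5}:6  {0,3,4,5}:12  {1,2,3,4}:6  {1,3,4,5}:12  {2,3,4,5}:12
  start at 0(s): 30
  start at 1(u): 30
  start at 2(p): 30
sum over floor = 90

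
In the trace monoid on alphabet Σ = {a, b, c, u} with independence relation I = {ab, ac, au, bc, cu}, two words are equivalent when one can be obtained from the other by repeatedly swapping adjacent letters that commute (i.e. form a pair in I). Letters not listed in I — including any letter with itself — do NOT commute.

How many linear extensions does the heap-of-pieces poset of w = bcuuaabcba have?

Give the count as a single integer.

2520

drop 0:b onto floor
drop 1:c onto floor
drop 2:u onto {0:b}
drop 3:u onto {2:u}
drop 4:a onto floor
drop 5:a onto {4:a}
drop 6:b onto {3:u}
drop 7:c onto {1:c}
drop 8:b onto {6:b}
drop 9:a onto {5:a}
ground layer = {0:b, 1:c, 4:a}
drop-orders for the pieces not yet dropped (sum over which currently-grounded one goes next):
  1 to go: {7} 1  {8} 1  {9} 1
  2 to go: {1,7} 1  {5,9} 1  {6,8} 1  {7,8} 2  {7,9} 2  {8,9} 2
  3 to go: {1,7,8} 3  {1,7,9} 3  {3,6,8} 1  {4,5,9} 1  {5,7,9} 3  {5,8,9} 3  {6,7,8} 3  {6,8,9} 3  {7,8,9} 6
  4 to go: {1,5,7,9} 6  {1,6,7,8} 6  {1,7,8,9} 12  {2,3,6,8} 1  {3,6,7,8} 4  {3,6,8,9} 4  {4,5,7,9} 4  {4,5,8,9} 4  {5,6,8,9} 6  {5,7,8,9} 12  {6,7,8,9} 12
  5 to go: {0,2,3,6,8} 1  {1,3,6,7,8} 10  {1,4,5,7,9} 10  {1,5,7,8,9} 30  {1,6,7,8,9} 30  {2,3,6,7,8} 5  {2,3,6,8,9} 5  {3,5,6,8,9} 10  {3,6,7,8,9} 20  {4,5,6,8,9} 10  {4,5,7,8,9} 20  {5,6,7,8,9} 30
  6 to go: {0,2,3,6,7,8} 6  {0,2,3,6,8,9} 6  {1,2,3,6,7,8} 15  {1,3,6,7,8,9} 60  {1,4,5,7,8,9} 60  {1,5,6,7,8,9} 90  {2,3,5,6,8,9} 15  {2,3,6,7,8,9} 30  {3,4,5,6,8,9} 20  {3,5,6,7,8,9} 60  {4,5,6,7,8,9} 60
  7 to go: {0,1,2,3,6,7,8} 21  {0,2,3,5,6,8,9} 21  {0,2,3,6,7,8,9} 42  {1,2,3,6,7,8,9} 105  {1,3,5,6,7,8,9} 210  {1,4,5,6,7,8,9} 210  {2,3,4,5,6,8,9} 35  {2,3,5,6,7,8,9} 105  {3,4,5,6,7,8,9} 140
  8 to go: {0,1,2,3,6,7,8,9} 168  {0,2,3,4,5,6,8,9} 56  {0,2,3,5,6,7,8,9} 168  {1,2,3,5,6,7,8,9} 420  {1,3,4,5,6,7,8,9} 560  {2,3,4,5,6,7,8,9} 280
  if 0:b drops first: 1260 orders
  if 1:c drops first: 504 orders
  if 4:a drops first: 756 orders
heap linearizations: 2520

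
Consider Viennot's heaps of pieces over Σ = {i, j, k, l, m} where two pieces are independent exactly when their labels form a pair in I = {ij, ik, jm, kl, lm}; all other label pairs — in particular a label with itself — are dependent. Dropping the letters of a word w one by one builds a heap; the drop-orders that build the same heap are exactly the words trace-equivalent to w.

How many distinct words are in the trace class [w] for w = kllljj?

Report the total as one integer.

4

piece 0:k — minimal
piece 1:l — minimal
piece 2:l rests on {1:l}
piece 3:l rests on {2:l}
piece 4:j rests on {0:k, 3:l}
piece 5:j rests on {4:j}
minimal pieces: {0:k, 1:l}
ways to finish when only these pieces remain (= sum over removing one remaining piece with nothing left below it):
  1 left: {5}→1
  2 left: {4,5}→1
  3 left: {0,4,5}→1  {3,4,5}→1
  4 left: {0,3,4,5}→2  {2,3,4,5}→1
  placing 0:k first → 1 extensions
  placing 1:l first → 3 extensions
total linear extensions = 4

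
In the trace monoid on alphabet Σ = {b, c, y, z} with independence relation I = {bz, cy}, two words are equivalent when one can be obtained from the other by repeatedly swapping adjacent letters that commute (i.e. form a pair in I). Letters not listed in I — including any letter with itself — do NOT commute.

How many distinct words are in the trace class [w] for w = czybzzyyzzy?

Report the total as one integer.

3

piece 0:c — minimal
piece 1:z rests on {0:c}
piece 2:y rests on {1:z}
piece 3:b rests on {2:y}
piece 4:z rests on {2:y}
piece 5:z rests on {4:z}
piece 6:y rests on {3:b, 5:z}
piece 7:y rests on {6:y}
piece 8:z rests on {7:y}
piece 9:z rests on {8:z}
piece 10:y rests on {9:z}
minimal pieces: {0:c}
ways to finish when only these pieces remain (= sum over removing one remaining piece with nothing left below it):
  1 left: {10}→1
  2 left: {9,10}→1
  3 left: {8,9,10}→1
  4 left: {7,8,9,10}→1
  5 left: {6,7,8,9,10}→1
  6 left: {3,6,7,8,9,10}→1  {5,6,7,8,9,10}→1
  7 left: {3,5,6,7,8,9,10}→2  {4,5,6,7,8,9,10}→1
  8 left: {3,4,5,6,7,8,9,10}→3
  9 left: {2,3,4,5,6,7,8,9,10}→3
  placing 0:c first → 3 extensions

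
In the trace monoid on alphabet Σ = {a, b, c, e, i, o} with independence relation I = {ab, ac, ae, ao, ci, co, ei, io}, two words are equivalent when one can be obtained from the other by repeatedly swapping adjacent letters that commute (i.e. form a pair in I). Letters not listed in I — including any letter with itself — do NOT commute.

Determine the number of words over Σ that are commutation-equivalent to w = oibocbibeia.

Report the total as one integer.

12

0(o) covers ∅
1(i) covers ∅
2(b) covers 0:o, 1:i
3(o) covers 2:b
4(c) covers 2:b
5(b) covers 3:o, 4:c
6(i) covers 5:b
7(b) covers 6:i
8(e) covers 7:b
9(i) covers 7:b
10(a) covers 9:i
floor of heap: 0:o, 1:i
completions by unplaced set U, small U first (add the entries for U minus each lowest piece of U):
  |U|=1: {8}:1  {10}:1
  |U|=2: {8,10}:2  {9,10}:1
  |U|=3: {8,9,10}:3
  |U|=4: {7,8,9,10}:3
  |U|=5: {6,7,8,9,10}:3
  |U|=6: {5,6,7,8,9,10}:3
  |U|=7: {3,5,6,7,8,9,10}:3  {4,5,6,7,8,9,10}:3
  |U|=8: {3,4,5,6,7,8,9,10}:6
  |U|=9: {2,3,4,5,6,7,8,9,10}:6
  start at 0(o): 6
  start at 1(i): 6
sum over floor = 12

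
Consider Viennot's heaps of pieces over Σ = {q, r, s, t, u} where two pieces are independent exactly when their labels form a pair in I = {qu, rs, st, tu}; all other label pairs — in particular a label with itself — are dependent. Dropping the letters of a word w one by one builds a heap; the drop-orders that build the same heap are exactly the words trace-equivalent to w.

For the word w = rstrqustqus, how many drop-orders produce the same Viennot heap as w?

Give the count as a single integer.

drop 0:r onto floor
drop 1:s onto floor
drop 2:t onto {0:r}
drop 3:r onto {2:t}
drop 4:q onto {1:s, 3:r}
drop 5:u onto {1:s, 3:r}
drop 6:s onto {4:q, 5:u}
drop 7:t onto {4:q}
drop 8:q onto {6:s, 7:t}
drop 9:u onto {6:s}
drop 10:s onto {8:q, 9:u}
ground layer = {0:r, 1:s}
drop-orders for the pieces not yet dropped (sum over which currently-grounded one goes next):
  1 to go: {10} 1
  2 to go: {8,10} 1  {9,10} 1
  3 to go: {7,8,10} 1  {8,9,10} 2
  4 to go: {6,8,9,10} 2  {7,8,9,10} 3
  5 to go: {5,6,8,9,10} 2  {6,7,8,9,10} 5
  6 to go: {4,6,7,8,9,10} 5  {5,6,7,8,9,10} 7
  7 to go: {4,5,6,7,8,9,10} 12
  8 to go: {1,4,5,6,7,8,9,10} 12  {3,4,5,6,7,8,9,10} 12
  9 to go: {1,3,4,5,6,7,8,9,10} 24  {2,3,4,5,6,7,8,9,10} 12
  if 0:r drops first: 36 orders
  if 1:s drops first: 12 orders
heap linearizations: 48

48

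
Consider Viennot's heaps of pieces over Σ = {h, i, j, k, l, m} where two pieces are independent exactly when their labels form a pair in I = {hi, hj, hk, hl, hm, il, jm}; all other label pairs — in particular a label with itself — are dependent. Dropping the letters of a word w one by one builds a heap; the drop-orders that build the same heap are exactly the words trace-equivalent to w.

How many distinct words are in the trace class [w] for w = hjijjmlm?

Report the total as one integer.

0(h) covers ∅
1(j) covers ∅
2(i) covers 1:j
3(j) covers 2:i
4(j) covers 3:j
5(m) covers 2:i
6(l) covers 4:j, 5:m
7(m) covers 6:l
floor of heap: 0:h, 1:j
completions by unplaced set U, small U first (add the entries for U minus each lowest piece of U):
  |U|=1: {0}:1  {7}:1
  |U|=2: {0,7}:2  {6,7}:1
  |U|=3: {0,6,7}:3  {4,6,7}:1  {5,6,7}:1
  |U|=4: {0,4,6,7}:4  {0,5,6,7}:4  {3,4,6,7}:1  {4,5,6,7}:2
  |U|=5: {0,3,4,6,7}:5  {0,4,5,6,7}:10  {3,4,5,6,7}:3
  |U|=6: {0,3,4,5,6,7}:18  {2,3,4,5,6,7}:3
  start at 0(h): 3
  start at 1(j): 21
sum over floor = 24

24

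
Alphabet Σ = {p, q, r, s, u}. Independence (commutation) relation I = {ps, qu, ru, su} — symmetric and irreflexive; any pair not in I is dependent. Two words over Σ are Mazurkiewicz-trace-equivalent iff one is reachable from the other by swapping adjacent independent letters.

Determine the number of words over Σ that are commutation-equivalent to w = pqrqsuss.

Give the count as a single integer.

#0=p has no predecessor
#1=q depends on [0:p]
#2=r depends on [1:q]
#3=q depends on [2:r]
#4=s depends on [3:q]
#5=u depends on [0:p]
#6=s depends on [4:s]
#7=s depends on [6:s]
sources: [0:p]
N(rest) = Σ N(rest − s) over sources s of rest; N(one piece) = 1:
  size 1 → [5]=1  [7]=1
  size 2 → [5,7]=2  [6,7]=1
  size 3 → [4,6,7]=1  [5,6,7]=3
  size 4 → [3,4,6,7]=1  [4,5,6,7]=4
  size 5 → [2,3,4,6,7]=1  [3,4,5,6,7]=5
  size 6 → [1,2,3,4,6,7]=1  [2,3,4,5,6,7]=6
  first=0(p) contributes 7

7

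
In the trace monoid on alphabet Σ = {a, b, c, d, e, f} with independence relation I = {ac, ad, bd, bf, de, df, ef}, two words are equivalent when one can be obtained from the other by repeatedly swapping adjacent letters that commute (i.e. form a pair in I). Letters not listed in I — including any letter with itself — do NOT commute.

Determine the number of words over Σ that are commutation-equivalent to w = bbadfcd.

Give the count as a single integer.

5

piece 0:b — minimal
piece 1:b rests on {0:b}
piece 2:a rests on {1:b}
piece 3:d — minimal
piece 4:f rests on {2:a}
piece 5:c rests on {3:d, 4:f}
piece 6:d rests on {5:c}
minimal pieces: {0:b, 3:d}
ways to finish when only these pieces remain (= sum over removing one remaining piece with nothing left below it):
  1 left: {6}→1
  2 left: {5,6}→1
  3 left: {3,5,6}→1  {4,5,6}→1
  4 left: {2,4,5,6}→1  {3,4,5,6}→2
  5 left: {1,2,4,5,6}→1  {2,3,4,5,6}→3
  placing 0:b first → 4 extensions
  placing 3:d first → 1 extensions
total linear extensions = 5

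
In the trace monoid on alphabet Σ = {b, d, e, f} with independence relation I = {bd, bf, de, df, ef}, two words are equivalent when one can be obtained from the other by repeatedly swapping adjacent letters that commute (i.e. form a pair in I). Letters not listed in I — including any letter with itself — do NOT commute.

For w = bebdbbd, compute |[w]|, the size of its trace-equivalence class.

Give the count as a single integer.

21

0(b) covers ∅
1(e) covers 0:b
2(b) covers 1:e
3(d) covers ∅
4(b) covers 2:b
5(b) covers 4:b
6(d) covers 3:d
floor of heap: 0:b, 3:d
completions by unplaced set U, small U first (add the entries for U minus each lowest piece of U):
  |U|=1: {5}:1  {6}:1
  |U|=2: {3,6}:1  {4,5}:1  {5,6}:2
  |U|=3: {2,4,5}:1  {3,5,6}:3  {4,5,6}:3
  |U|=4: {1,2,4,5}:1  {2,4,5,6}:4  {3,4,5,6}:6
  |U|=5: {0,1,2,4,5}:1  {1,2,4,5,6}:5  {2,3,4,5,6}:10
  start at 0(b): 15
  start at 3(d): 6
sum over floor = 21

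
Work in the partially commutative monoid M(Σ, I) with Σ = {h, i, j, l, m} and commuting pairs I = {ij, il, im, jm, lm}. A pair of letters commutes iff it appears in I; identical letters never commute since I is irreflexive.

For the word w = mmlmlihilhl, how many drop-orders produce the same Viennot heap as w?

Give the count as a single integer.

0(m) covers ∅
1(m) covers 0:m
2(l) covers ∅
3(m) covers 1:m
4(l) covers 2:l
5(i) covers ∅
6(h) covers 3:m, 4:l, 5:i
7(i) covers 6:h
8(l) covers 6:h
9(h) covers 7:i, 8:l
10(l) covers 9:h
floor of heap: 0:m, 2:l, 5:i
completions by unplaced set U, small U first (add the entries for U minus each lowest piece of U):
  |U|=1: {10}:1
  |U|=2: {9,10}:1
  |U|=3: {7,9,10}:1  {8,9,10}:1
  |U|=4: {7,8,9,10}:2
  |U|=5: {6,7,8,9,10}:2
  |U|=6: {3,6,7,8,9,10}:2  {4,6,7,8,9,10}:2  {5,6,7,8,9,10}:2
  |U|=7: {1,3,6,7,8,9,10}:2  {2,4,6,7,8,9,10}:2  {3,4,6,7,8,9,10}:4  {3,5,6,7,8,9,10}:4  {4,5,6,7,8,9,10}:4
  |U|=8: {0,1,3,6,7,8,9,10}:2  {1,3,4,6,7,8,9,10}:6  {1,3,5,6,7,8,9,10}:6  {2,3,4,6,7,8,9,10}:6  {2,4,5,6,7,8,9,10}:6  {3,4,5,6,7,8,9,10}:12
  |U|=9: {0,1,3,4,6,7,8,9,10}:8  {0,1,3,5,6,7,8,9,10}:8  {1,2,3,4,6,7,8,9,10}:12  {1,3,4,5,6,7,8,9,10}:24  {2,3,4,5,6,7,8,9,10}:24
  start at 0(m): 60
  start at 2(l): 40
  start at 5(i): 20
sum over floor = 120

120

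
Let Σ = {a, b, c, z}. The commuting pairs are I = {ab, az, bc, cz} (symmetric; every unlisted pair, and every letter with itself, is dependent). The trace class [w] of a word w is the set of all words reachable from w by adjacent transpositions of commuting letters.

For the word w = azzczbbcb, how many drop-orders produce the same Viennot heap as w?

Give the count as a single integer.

0(a) covers ∅
1(z) covers ∅
2(z) covers 1:z
3(c) covers 0:a
4(z) covers 2:z
5(b) covers 4:z
6(b) covers 5:b
7(c) covers 3:c
8(b) covers 6:b
floor of heap: 0:a, 1:z
completions by unplaced set U, small U first (add the entries for U minus each lowest piece of U):
  |U|=1: {7}:1  {8}:1
  |U|=2: {3,7}:1  {6,8}:1  {7,8}:2
  |U|=3: {0,3,7}:1  {3,7,8}:3  {5,6,8}:1  {6,7,8}:3
  |U|=4: {0,3,7,8}:4  {3,6,7,8}:6  {4,5,6,8}:1  {5,6,7,8}:4
  |U|=5: {0,3,6,7,8}:10  {2,4,5,6,8}:1  {3,5,6,7,8}:10  {4,5,6,7,8}:5
  |U|=6: {0,3,5,6,7,8}:20  {1,2,4,5,6,8}:1  {2,4,5,6,7,8}:6  {3,4,5,6,7,8}:15
  |U|=7: {0,3,4,5,6,7,8}:35  {1,2,4,5,6,7,8}:7  {2,3,4,5,6,7,8}:21
  start at 0(a): 28
  start at 1(z): 56
sum over floor = 84

84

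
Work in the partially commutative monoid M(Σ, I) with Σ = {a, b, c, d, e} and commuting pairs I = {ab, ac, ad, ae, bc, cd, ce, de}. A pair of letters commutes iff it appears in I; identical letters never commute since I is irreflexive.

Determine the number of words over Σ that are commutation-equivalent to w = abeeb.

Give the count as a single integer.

drop 0:a onto floor
drop 1:b onto floor
drop 2:e onto {1:b}
drop 3:e onto {2:e}
drop 4:b onto {3:e}
ground layer = {0:a, 1:b}
drop-orders for the pieces not yet dropped (sum over which currently-grounded one goes next):
  1 to go: {0} 1  {4} 1
  2 to go: {0,4} 2  {3,4} 1
  3 to go: {0,3,4} 3  {2,3,4} 1
  if 0:a drops first: 1 orders
  if 1:b drops first: 4 orders
heap linearizations: 5

5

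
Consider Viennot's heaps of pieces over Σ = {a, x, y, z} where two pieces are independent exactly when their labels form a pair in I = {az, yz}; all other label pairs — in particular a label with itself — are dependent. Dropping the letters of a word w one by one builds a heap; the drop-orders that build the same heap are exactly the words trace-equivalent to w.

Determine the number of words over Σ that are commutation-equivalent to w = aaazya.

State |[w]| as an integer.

drop 0:a onto floor
drop 1:a onto {0:a}
drop 2:a onto {1:a}
drop 3:z onto floor
drop 4:y onto {2:a}
drop 5:a onto {4:y}
ground layer = {0:a, 3:z}
drop-orders for the pieces not yet dropped (sum over which currently-grounded one goes next):
  1 to go: {3} 1  {5} 1
  2 to go: {3,5} 2  {4,5} 1
  3 to go: {2,4,5} 1  {3,4,5} 3
  4 to go: {1,2,4,5} 1  {2,3,4,5} 4
  if 0:a drops first: 5 orders
  if 3:z drops first: 1 orders
heap linearizations: 6

6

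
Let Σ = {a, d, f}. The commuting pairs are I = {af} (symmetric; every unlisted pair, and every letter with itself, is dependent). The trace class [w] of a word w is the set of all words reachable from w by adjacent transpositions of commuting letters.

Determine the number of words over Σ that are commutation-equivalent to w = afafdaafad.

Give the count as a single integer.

24

drop 0:a onto floor
drop 1:f onto floor
drop 2:a onto {0:a}
drop 3:f onto {1:f}
drop 4:d onto {2:a, 3:f}
drop 5:a onto {4:d}
drop 6:a onto {5:a}
drop 7:f onto {4:d}
drop 8:a onto {6:a}
drop 9:d onto {7:f, 8:a}
ground layer = {0:a, 1:f}
drop-orders for the pieces not yet dropped (sum over which currently-grounded one goes next):
  1 to go: {9} 1
  2 to go: {7,9} 1  {8,9} 1
  3 to go: {6,8,9} 1  {7,8,9} 2
  4 to go: {5,6,8,9} 1  {6,7,8,9} 3
  5 to go: {5,6,7,8,9} 4
  6 to go: {4,5,6,7,8,9} 4
  7 to go: {2,4,5,6,7,8,9} 4  {3,4,5,6,7,8,9} 4
  8 to go: {0,2,4,5,6,7,8,9} 4  {1,3,4,5,6,7,8,9} 4  {2,3,4,5,6,7,8,9} 8
  if 0:a drops first: 12 orders
  if 1:f drops first: 12 orders
heap linearizations: 24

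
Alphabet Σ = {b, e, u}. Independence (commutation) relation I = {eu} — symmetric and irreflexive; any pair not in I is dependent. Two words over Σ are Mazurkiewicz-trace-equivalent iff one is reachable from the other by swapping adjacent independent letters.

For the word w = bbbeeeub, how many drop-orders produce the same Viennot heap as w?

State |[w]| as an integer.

4

0(b) covers ∅
1(b) covers 0:b
2(b) covers 1:b
3(e) covers 2:b
4(e) covers 3:e
5(e) covers 4:e
6(u) covers 2:b
7(b) covers 5:e, 6:u
floor of heap: 0:b
completions by unplaced set U, small U first (add the entries for U minus each lowest piece of U):
  |U|=1: {7}:1
  |U|=2: {5,7}:1  {6,7}:1
  |U|=3: {4,5,7}:1  {5,6,7}:2
  |U|=4: {3,4,5,7}:1  {4,5,6,7}:3
  |U|=5: {3,4,5,6,7}:4
  |U|=6: {2,3,4,5,6,7}:4
  start at 0(b): 4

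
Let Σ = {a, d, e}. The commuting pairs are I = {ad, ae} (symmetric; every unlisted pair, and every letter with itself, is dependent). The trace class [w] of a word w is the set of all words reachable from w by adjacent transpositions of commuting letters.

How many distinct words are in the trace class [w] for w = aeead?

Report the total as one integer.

10

0(a) covers ∅
1(e) covers ∅
2(e) covers 1:e
3(a) covers 0:a
4(d) covers 2:e
floor of heap: 0:a, 1:e
completions by unplaced set U, small U first (add the entries for U minus each lowest piece of U):
  |U|=1: {3}:1  {4}:1
  |U|=2: {0,3}:1  {2,4}:1  {3,4}:2
  |U|=3: {0,3,4}:3  {1,2,4}:1  {2,3,4}:3
  start at 0(a): 4
  start at 1(e): 6
sum over floor = 10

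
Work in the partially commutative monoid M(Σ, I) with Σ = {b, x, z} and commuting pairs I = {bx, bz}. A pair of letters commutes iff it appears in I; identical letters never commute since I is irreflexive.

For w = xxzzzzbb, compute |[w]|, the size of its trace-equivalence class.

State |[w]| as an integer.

#0=x has no predecessor
#1=x depends on [0:x]
#2=z depends on [1:x]
#3=z depends on [2:z]
#4=z depends on [3:z]
#5=z depends on [4:z]
#6=b has no predecessor
#7=b depends on [6:b]
sources: [0:x, 6:b]
N(rest) = Σ N(rest − s) over sources s of rest; N(one piece) = 1:
  size 1 → [5]=1  [7]=1
  size 2 → [4,5]=1  [5,7]=2  [6,7]=1
  size 3 → [3,4,5]=1  [4,5,7]=3  [5,6,7]=3
  size 4 → [2,3,4,5]=1  [3,4,5,7]=4  [4,5,6,7]=6
  size 5 → [1,2,3,4,5]=1  [2,3,4,5,7]=5  [3,4,5,6,7]=10
  size 6 → [0,1,2,3,4,5]=1  [1,2,3,4,5,7]=6  [2,3,4,5,6,7]=15
  first=0(x) contributes 21
  first=6(b) contributes 7
|[w]| = 28

28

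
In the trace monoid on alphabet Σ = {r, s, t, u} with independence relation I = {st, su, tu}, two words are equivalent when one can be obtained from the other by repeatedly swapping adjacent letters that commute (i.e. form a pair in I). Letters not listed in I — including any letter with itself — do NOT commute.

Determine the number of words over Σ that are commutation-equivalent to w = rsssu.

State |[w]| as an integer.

4

#0=r has no predecessor
#1=s depends on [0:r]
#2=s depends on [1:s]
#3=s depends on [2:s]
#4=u depends on [0:r]
sources: [0:r]
N(rest) = Σ N(rest − s) over sources s of rest; N(one piece) = 1:
  size 1 → [3]=1  [4]=1
  size 2 → [2,3]=1  [3,4]=2
  size 3 → [1,2,3]=1  [2,3,4]=3
  first=0(r) contributes 4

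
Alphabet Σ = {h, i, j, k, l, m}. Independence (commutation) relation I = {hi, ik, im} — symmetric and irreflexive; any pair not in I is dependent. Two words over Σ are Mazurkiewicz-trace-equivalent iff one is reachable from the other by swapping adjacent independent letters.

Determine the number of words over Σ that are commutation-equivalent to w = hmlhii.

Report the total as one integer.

3

0(h) covers ∅
1(m) covers 0:h
2(l) covers 1:m
3(h) covers 2:l
4(i) covers 2:l
5(i) covers 4:i
floor of heap: 0:h
completions by unplaced set U, small U first (add the entries for U minus each lowest piece of U):
  |U|=1: {3}:1  {5}:1
  |U|=2: {3,5}:2  {4,5}:1
  |U|=3: {3,4,5}:3
  |U|=4: {2,3,4,5}:3
  start at 0(h): 3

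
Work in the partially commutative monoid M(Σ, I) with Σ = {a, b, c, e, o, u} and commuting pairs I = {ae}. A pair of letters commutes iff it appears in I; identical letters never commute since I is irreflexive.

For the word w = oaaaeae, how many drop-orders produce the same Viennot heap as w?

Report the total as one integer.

15

piece 0:o — minimal
piece 1:a rests on {0:o}
piece 2:a rests on {1:a}
piece 3:a rests on {2:a}
piece 4:e rests on {0:o}
piece 5:a rests on {3:a}
piece 6:e rests on {4:e}
minimal pieces: {0:o}
ways to finish when only these pieces remain (= sum over removing one remaining piece with nothing left below it):
  1 left: {5}→1  {6}→1
  2 left: {3,5}→1  {4,6}→1  {5,6}→2
  3 left: {2,3,5}→1  {3,5,6}→3  {4,5,6}→3
  4 left: {1,2,3,5}→1  {2,3,5,6}→4  {3,4,5,6}→6
  5 left: {1,2,3,5,6}→5  {2,3,4,5,6}→10
  placing 0:o first → 15 extensions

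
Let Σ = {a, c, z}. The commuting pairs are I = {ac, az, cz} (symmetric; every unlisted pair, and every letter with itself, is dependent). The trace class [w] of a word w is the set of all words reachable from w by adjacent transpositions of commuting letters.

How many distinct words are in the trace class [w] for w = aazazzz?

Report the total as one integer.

drop 0:a onto floor
drop 1:a onto {0:a}
drop 2:z onto floor
drop 3:a onto {1:a}
drop 4:z onto {2:z}
drop 5:z onto {4:z}
drop 6:z onto {5:z}
ground layer = {0:a, 2:z}
drop-orders for the pieces not yet dropped (sum over which currently-grounded one goes next):
  1 to go: {3} 1  {6} 1
  2 to go: {1,3} 1  {3,6} 2  {5,6} 1
  3 to go: {0,1,3} 1  {1,3,6} 3  {3,5,6} 3  {4,5,6} 1
  4 to go: {0,1,3,6} 4  {1,3,5,6} 6  {2,4,5,6} 1  {3,4,5,6} 4
  5 to go: {0,1,3,5,6} 10  {1,3,4,5,6} 10  {2,3,4,5,6} 5
  if 0:a drops first: 15 orders
  if 2:z drops first: 20 orders
heap linearizations: 35

35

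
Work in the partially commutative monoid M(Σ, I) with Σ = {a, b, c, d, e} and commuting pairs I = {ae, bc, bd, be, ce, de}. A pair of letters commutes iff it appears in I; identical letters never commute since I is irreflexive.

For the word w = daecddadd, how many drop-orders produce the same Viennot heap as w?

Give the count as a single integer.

#0=d has no predecessor
#1=a depends on [0:d]
#2=e has no predecessor
#3=c depends on [1:a]
#4=d depends on [3:c]
#5=d depends on [4:d]
#6=a depends on [5:d]
#7=d depends on [6:a]
#8=d depends on [7:d]
sources: [0:d, 2:e]
N(rest) = Σ N(rest − s) over sources s of rest; N(one piece) = 1:
  size 1 → [2]=1  [8]=1
  size 2 → [2,8]=2  [7,8]=1
  size 3 → [2,7,8]=3  [6,7,8]=1
  size 4 → [2,6,7,8]=4  [5,6,7,8]=1
  size 5 → [2,5,6,7,8]=5  [4,5,6,7,8]=1
  size 6 → [2,4,5,6,7,8]=6  [3,4,5,6,7,8]=1
  size 7 → [1,3,4,5,6,7,8]=1  [2,3,4,5,6,7,8]=7
  first=0(d) contributes 8
  first=2(e) contributes 1
|[w]| = 9

9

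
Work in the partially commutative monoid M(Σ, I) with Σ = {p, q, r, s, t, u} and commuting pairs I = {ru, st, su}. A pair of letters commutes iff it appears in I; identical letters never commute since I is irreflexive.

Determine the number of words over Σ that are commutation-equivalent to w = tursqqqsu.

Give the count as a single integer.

drop 0:t onto floor
drop 1:u onto {0:t}
drop 2:r onto {0:t}
drop 3:s onto {2:r}
drop 4:q onto {1:u, 3:s}
drop 5:q onto {4:q}
drop 6:q onto {5:q}
drop 7:s onto {6:q}
drop 8:u onto {6:q}
ground layer = {0:t}
drop-orders for the pieces not yet dropped (sum over which currently-grounded one goes next):
  1 to go: {7} 1  {8} 1
  2 to go: {7,8} 2
  3 to go: {6,7,8} 2
  4 to go: {5,6,7,8} 2
  5 to go: {4,5,6,7,8} 2
  6 to go: {1,4,5,6,7,8} 2  {3,4,5,6,7,8} 2
  7 to go: {1,3,4,5,6,7,8} 4  {2,3,4,5,6,7,8} 2
  if 0:t drops first: 6 orders

6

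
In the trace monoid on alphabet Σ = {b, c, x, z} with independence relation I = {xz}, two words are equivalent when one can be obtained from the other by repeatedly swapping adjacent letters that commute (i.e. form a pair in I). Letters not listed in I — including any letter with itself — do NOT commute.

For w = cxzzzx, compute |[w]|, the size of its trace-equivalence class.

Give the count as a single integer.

10

drop 0:c onto floor
drop 1:x onto {0:c}
drop 2:z onto {0:c}
drop 3:z onto {2:z}
drop 4:z onto {3:z}
drop 5:x onto {1:x}
ground layer = {0:c}
drop-orders for the pieces not yet dropped (sum over which currently-grounded one goes next):
  1 to go: {4} 1  {5} 1
  2 to go: {1,5} 1  {3,4} 1  {4,5} 2
  3 to go: {1,4,5} 3  {2,3,4} 1  {3,4,5} 3
  4 to go: {1,3,4,5} 6  {2,3,4,5} 4
  if 0:c drops first: 10 orders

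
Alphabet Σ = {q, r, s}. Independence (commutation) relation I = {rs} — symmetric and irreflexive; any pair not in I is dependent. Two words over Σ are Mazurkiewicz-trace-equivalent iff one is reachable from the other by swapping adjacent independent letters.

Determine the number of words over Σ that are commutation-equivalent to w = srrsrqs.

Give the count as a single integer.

10

piece 0:s — minimal
piece 1:r — minimal
piece 2:r rests on {1:r}
piece 3:s rests on {0:s}
piece 4:r rests on {2:r}
piece 5:q rests on {3:s, 4:r}
piece 6:s rests on {5:q}
minimal pieces: {0:s, 1:r}
ways to finish when only these pieces remain (= sum over removing one remaining piece with nothing left below it):
  1 left: {6}→1
  2 left: {5,6}→1
  3 left: {3,5,6}→1  {4,5,6}→1
  4 left: {0,3,5,6}→1  {2,4,5,6}→1  {3,4,5,6}→2
  5 left: {0,3,4,5,6}→3  {1,2,4,5,6}→1  {2,3,4,5,6}→3
  placing 0:s first → 4 extensions
  placing 1:r first → 6 extensions
total linear extensions = 10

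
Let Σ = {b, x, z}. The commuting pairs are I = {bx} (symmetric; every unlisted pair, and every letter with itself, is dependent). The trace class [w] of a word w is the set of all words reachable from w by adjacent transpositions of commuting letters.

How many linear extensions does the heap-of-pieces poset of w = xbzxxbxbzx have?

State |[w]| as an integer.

0(x) covers ∅
1(b) covers ∅
2(z) covers 0:x, 1:b
3(x) covers 2:z
4(x) covers 3:x
5(b) covers 2:z
6(x) covers 4:x
7(b) covers 5:b
8(z) covers 6:x, 7:b
9(x) covers 8:z
floor of heap: 0:x, 1:b
completions by unplaced set U, small U first (add the entries for U minus each lowest piece of U):
  |U|=1: {9}:1
  |U|=2: {8,9}:1
  |U|=3: {6,8,9}:1  {7,8,9}:1
  |U|=4: {4,6,8,9}:1  {5,7,8,9}:1  {6,7,8,9}:2
  |U|=5: {3,4,6,8,9}:1  {4,6,7,8,9}:3  {5,6,7,8,9}:3
  |U|=6: {3,4,6,7,8,9}:4  {4,5,6,7,8,9}:6
  |U|=7: {3,4,5,6,7,8,9}:10
  |U|=8: {2,3,4,5,6,7,8,9}:10
  start at 0(x): 10
  start at 1(b): 10
sum over floor = 20

20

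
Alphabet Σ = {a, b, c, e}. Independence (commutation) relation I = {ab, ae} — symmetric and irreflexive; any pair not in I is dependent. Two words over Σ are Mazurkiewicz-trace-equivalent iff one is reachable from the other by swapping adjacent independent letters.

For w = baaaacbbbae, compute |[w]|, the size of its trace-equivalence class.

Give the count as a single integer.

0(b) covers ∅
1(a) covers ∅
2(a) covers 1:a
3(a) covers 2:a
4(a) covers 3:a
5(c) covers 0:b, 4:a
6(b) covers 5:c
7(b) covers 6:b
8(b) covers 7:b
9(a) covers 5:c
10(e) covers 8:b
floor of heap: 0:b, 1:a
completions by unplaced set U, small U first (add the entries for U minus each lowest piece of U):
  |U|=1: {9}:1  {10}:1
  |U|=2: {8,10}:1  {9,10}:2
  |U|=3: {7,8,10}:1  {8,9,10}:3
  |U|=4: {6,7,8,10}:1  {7,8,9,10}:4
  |U|=5: {6,7,8,9,10}:5
  |U|=6: {5,6,7,8,9,10}:5
  |U|=7: {0,5,6,7,8,9,10}:5  {4,5,6,7,8,9,10}:5
  |U|=8: {0,4,5,6,7,8,9,10}:10  {3,4,5,6,7,8,9,10}:5
  |U|=9: {0,3,4,5,6,7,8,9,10}:15  {2,3,4,5,6,7,8,9,10}:5
  start at 0(b): 5
  start at 1(a): 20
sum over floor = 25

25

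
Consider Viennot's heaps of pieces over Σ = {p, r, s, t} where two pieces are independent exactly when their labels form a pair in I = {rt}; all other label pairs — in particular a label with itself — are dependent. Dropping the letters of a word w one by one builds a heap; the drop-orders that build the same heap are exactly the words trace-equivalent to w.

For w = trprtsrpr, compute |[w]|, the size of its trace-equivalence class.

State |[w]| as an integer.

0(t) covers ∅
1(r) covers ∅
2(p) covers 0:t, 1:r
3(r) covers 2:p
4(t) covers 2:p
5(s) covers 3:r, 4:t
6(r) covers 5:s
7(p) covers 6:r
8(r) covers 7:p
floor of heap: 0:t, 1:r
completions by unplaced set U, small U first (add the entries for U minus each lowest piece of U):
  |U|=1: {8}:1
  |U|=2: {7,8}:1
  |U|=3: {6,7,8}:1
  |U|=4: {5,6,7,8}:1
  |U|=5: {3,5,6,7,8}:1  {4,5,6,7,8}:1
  |U|=6: {3,4,5,6,7,8}:2
  |U|=7: {2,3,4,5,6,7,8}:2
  start at 0(t): 2
  start at 1(r): 2
sum over floor = 4

4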